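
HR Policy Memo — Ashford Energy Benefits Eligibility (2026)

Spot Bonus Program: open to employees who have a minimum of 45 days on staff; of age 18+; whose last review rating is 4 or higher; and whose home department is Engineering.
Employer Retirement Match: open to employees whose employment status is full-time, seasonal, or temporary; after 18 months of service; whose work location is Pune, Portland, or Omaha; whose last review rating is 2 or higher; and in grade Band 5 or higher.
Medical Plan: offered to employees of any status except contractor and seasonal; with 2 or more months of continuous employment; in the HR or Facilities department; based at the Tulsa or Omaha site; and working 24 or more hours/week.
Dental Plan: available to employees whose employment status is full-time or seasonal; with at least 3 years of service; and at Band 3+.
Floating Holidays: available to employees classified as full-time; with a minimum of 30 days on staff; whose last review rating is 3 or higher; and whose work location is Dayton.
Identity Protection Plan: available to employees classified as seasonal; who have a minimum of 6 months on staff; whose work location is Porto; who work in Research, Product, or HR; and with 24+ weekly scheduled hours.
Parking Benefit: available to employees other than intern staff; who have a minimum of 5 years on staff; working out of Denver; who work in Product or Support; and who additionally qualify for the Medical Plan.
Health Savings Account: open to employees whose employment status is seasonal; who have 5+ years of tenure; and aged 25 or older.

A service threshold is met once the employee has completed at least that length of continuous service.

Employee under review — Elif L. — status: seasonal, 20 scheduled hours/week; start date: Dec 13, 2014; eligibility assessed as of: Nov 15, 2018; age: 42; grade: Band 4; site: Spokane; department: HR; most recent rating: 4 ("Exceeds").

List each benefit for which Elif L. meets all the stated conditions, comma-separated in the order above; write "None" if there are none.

Service from Dec 13, 2014 to Nov 15, 2018: 1433 days.
Spot Bonus Program — service 1433 days ≥ 45 days ✓; age 42 ≥ 18 ✓; rating 4 ≥ 4 ✓; dept HR ✗ → not eligible.
Employer Retirement Match — status seasonal ✓; service 1433 days ≥ 18 months (≈540 days) ✓; site Spokane ✗ (not Pune, Portland, or Omaha) → not eligible.
Medical Plan — status seasonal ✗ (excluded) → not eligible.
Dental Plan — status seasonal ✓; service 1433 days ≥ 3 years (≈1095 days) ✓; grade Band 4 ≥ Band 3 ✓ → eligible.
Floating Holidays — status seasonal ✗ (requires full-time) → not eligible.
Identity Protection Plan — status seasonal ✓; service 1433 days ≥ 6 months (≈180 days) ✓; site Spokane ✗ (not Porto) → not eligible.
Parking Benefit — status seasonal ✓ (not excluded); service 1433 days < 5 years (≈1825 days) ✗ → not eligible.
Health Savings Account — status seasonal ✓; service 1433 days < 5 years (≈1825 days) ✗ → not eligible.

Dental Plan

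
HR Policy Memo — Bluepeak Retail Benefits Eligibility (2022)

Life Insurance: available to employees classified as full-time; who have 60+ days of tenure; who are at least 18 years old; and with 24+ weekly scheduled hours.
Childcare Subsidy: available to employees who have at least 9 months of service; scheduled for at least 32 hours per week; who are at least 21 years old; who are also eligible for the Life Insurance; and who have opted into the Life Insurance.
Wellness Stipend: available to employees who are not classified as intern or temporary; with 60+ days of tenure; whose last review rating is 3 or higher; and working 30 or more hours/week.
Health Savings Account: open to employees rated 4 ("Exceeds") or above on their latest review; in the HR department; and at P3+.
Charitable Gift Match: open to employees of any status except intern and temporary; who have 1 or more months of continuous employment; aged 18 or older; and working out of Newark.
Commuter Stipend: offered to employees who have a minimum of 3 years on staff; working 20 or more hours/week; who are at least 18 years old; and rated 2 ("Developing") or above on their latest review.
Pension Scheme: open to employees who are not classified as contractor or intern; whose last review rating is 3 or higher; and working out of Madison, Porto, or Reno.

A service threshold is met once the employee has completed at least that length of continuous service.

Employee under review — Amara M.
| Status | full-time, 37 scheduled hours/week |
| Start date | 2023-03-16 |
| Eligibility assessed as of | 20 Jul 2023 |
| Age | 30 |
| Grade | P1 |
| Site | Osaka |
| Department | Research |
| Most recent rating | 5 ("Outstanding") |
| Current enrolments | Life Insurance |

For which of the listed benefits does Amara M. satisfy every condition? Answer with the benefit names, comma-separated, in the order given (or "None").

Life Insurance, Wellness Stipend

Service from 2023-03-16 to 20 Jul 2023: 126 days.
Life Insurance — status full-time ✓; service 126 days ≥ 60 days ✓; age 30 ≥ 18 ✓; 37 hrs/wk ≥ 24 ✓ → eligible.
Childcare Subsidy — service 126 days < 9 months (≈270 days) ✗ → not eligible.
Wellness Stipend — status full-time ✓ (not excluded); service 126 days ≥ 60 days ✓; rating 5 ≥ 3 ✓; 37 hrs/wk ≥ 30 ✓ → eligible.
Health Savings Account — rating 5 ≥ 4 ✓; dept Research ✗ → not eligible.
Charitable Gift Match — status full-time ✓ (not excluded); service 126 days ≥ 1 month (≈30 days) ✓; age 30 ≥ 18 ✓; site Osaka ✗ (not Newark) → not eligible.
Commuter Stipend — service 126 days < 3 years (≈1095 days) ✗ → not eligible.
Pension Scheme — status full-time ✓ (not excluded); rating 5 ≥ 3 ✓; site Osaka ✗ (not Madison, Porto, or Reno) → not eligible.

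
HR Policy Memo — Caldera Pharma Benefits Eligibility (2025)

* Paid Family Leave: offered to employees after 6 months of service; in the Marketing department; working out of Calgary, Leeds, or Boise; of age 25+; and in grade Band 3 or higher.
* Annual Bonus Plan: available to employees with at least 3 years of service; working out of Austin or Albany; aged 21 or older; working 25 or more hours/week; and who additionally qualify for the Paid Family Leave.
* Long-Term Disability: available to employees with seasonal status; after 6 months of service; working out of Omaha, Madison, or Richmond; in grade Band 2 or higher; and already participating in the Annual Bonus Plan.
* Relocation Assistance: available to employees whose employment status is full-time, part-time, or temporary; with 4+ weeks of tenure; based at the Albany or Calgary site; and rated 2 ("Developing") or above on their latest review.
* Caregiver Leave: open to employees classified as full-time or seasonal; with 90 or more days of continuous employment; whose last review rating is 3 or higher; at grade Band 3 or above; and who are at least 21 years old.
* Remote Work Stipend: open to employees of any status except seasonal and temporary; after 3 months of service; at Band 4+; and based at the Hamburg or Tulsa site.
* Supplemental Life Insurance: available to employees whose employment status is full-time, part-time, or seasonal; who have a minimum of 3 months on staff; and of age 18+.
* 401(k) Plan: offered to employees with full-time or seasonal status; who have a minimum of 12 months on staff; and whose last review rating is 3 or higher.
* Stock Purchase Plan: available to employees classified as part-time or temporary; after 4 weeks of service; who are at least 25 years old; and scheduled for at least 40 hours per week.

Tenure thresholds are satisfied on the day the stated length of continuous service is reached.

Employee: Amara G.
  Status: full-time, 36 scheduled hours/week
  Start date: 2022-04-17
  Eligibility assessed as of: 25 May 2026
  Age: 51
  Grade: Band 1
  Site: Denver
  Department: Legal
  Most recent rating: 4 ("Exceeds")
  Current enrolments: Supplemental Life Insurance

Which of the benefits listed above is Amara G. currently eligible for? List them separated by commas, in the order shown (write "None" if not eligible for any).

Service from 2022-04-17 to 25 May 2026: 1499 days.
Paid Family Leave — service 1499 days ≥ 6 months (≈180 days) ✓; dept Legal ✗ → not eligible.
Annual Bonus Plan — service 1499 days ≥ 3 years (≈1095 days) ✓; site Denver ✗ (not Austin or Albany) → not eligible.
Long-Term Disability — status full-time ✗ (requires seasonal) → not eligible.
Relocation Assistance — status full-time ✓; service 1499 days ≥ 4 weeks (≈28 days) ✓; site Denver ✗ (not Albany or Calgary) → not eligible.
Caregiver Leave — status full-time ✓; service 1499 days ≥ 90 days ✓; rating 4 ≥ 3 ✓; grade Band 1 < Band 3 ✗ → not eligible.
Remote Work Stipend — status full-time ✓ (not excluded); service 1499 days ≥ 3 months (≈90 days) ✓; grade Band 1 < Band 4 ✗ → not eligible.
Supplemental Life Insurance — status full-time ✓; service 1499 days ≥ 3 months (≈90 days) ✓; age 51 ≥ 18 ✓ → eligible.
401(k) Plan — status full-time ✓; service 1499 days ≥ 12 months (≈360 days) ✓; rating 4 ≥ 3 ✓ → eligible.
Stock Purchase Plan — status full-time ✗ (requires part-time or temporary) → not eligible.

Supplemental Life Insurance, 401(k) Plan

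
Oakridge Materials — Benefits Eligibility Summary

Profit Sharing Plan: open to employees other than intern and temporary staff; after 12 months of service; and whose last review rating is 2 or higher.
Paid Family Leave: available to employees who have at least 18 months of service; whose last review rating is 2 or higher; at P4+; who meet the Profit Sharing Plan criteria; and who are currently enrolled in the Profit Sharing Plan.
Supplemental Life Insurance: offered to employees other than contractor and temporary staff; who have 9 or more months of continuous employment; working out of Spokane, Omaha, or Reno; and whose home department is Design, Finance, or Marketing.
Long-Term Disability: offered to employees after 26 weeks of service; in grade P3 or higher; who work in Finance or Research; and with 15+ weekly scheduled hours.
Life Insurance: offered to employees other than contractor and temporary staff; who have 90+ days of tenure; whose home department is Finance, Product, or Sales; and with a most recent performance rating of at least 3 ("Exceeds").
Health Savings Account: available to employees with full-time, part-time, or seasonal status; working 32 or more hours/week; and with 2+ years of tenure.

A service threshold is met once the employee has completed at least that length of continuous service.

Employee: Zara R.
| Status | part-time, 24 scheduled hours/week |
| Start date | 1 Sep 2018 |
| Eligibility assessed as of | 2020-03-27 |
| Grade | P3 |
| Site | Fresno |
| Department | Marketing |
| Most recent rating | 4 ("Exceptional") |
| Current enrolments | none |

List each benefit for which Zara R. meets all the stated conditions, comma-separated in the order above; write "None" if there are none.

Service from 1 Sep 2018 to 2020-03-27: 573 days.
Profit Sharing Plan — status part-time ✓ (not excluded); service 573 days ≥ 12 months (≈360 days) ✓; rating 4 ≥ 2 ✓ → eligible.
Paid Family Leave — service 573 days ≥ 18 months (≈540 days) ✓; rating 4 ≥ 2 ✓; grade P3 < P4 ✗ → not eligible.
Supplemental Life Insurance — status part-time ✓ (not excluded); service 573 days ≥ 9 months (≈270 days) ✓; site Fresno ✗ (not Spokane, Omaha, or Reno) → not eligible.
Long-Term Disability — service 573 days ≥ 26 weeks (≈182 days) ✓; grade P3 ≥ P3 ✓; dept Marketing ✗ → not eligible.
Life Insurance — status part-time ✓ (not excluded); service 573 days ≥ 90 days ✓; dept Marketing ✗ → not eligible.
Health Savings Account — status part-time ✓; 24 hrs/wk < 32 ✗ → not eligible.

Profit Sharing Plan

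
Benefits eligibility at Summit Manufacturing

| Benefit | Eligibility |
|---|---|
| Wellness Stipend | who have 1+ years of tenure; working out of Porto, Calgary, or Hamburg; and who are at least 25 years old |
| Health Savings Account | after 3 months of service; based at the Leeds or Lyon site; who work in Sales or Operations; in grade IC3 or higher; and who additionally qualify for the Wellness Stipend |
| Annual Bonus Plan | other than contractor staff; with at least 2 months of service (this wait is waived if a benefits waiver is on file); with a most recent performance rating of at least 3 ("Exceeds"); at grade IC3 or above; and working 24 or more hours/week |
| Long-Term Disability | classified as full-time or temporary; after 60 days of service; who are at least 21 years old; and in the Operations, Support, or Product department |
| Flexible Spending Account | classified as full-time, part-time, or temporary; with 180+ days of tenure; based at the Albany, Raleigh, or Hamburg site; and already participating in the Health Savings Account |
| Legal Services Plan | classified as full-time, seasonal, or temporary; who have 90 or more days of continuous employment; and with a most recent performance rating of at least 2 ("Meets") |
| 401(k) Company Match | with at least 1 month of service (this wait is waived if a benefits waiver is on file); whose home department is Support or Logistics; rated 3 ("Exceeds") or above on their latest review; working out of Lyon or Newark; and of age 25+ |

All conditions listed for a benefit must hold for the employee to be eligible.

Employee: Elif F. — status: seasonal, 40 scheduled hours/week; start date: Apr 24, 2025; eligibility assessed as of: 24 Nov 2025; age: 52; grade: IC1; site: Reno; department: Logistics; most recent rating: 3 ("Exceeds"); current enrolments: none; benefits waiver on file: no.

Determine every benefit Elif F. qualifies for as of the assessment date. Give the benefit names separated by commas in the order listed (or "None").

Service from Apr 24, 2025 to 24 Nov 2025: 214 days.
Wellness Stipend — service 214 days < 1 year (≈365 days) ✗ → not eligible.
Health Savings Account — service 214 days ≥ 3 months (≈90 days) ✓; site Reno ✗ (not Leeds or Lyon) → not eligible.
Annual Bonus Plan — status seasonal ✓ (not excluded); no waiver, service 214 days ≥ 2 months (≈60 days) ✓; rating 3 ≥ 3 ✓; grade IC1 < IC3 ✗ → not eligible.
Long-Term Disability — status seasonal ✗ (requires full-time or temporary) → not eligible.
Flexible Spending Account — status seasonal ✗ (requires full-time, part-time, or temporary) → not eligible.
Legal Services Plan — status seasonal ✓; service 214 days ≥ 90 days ✓; rating 3 ≥ 2 ✓ → eligible.
401(k) Company Match — no waiver, service 214 days ≥ 1 month (≈30 days) ✓; dept Logistics ✓; rating 3 ≥ 3 ✓; site Reno ✗ (not Lyon or Newark) → not eligible.

Legal Services Plan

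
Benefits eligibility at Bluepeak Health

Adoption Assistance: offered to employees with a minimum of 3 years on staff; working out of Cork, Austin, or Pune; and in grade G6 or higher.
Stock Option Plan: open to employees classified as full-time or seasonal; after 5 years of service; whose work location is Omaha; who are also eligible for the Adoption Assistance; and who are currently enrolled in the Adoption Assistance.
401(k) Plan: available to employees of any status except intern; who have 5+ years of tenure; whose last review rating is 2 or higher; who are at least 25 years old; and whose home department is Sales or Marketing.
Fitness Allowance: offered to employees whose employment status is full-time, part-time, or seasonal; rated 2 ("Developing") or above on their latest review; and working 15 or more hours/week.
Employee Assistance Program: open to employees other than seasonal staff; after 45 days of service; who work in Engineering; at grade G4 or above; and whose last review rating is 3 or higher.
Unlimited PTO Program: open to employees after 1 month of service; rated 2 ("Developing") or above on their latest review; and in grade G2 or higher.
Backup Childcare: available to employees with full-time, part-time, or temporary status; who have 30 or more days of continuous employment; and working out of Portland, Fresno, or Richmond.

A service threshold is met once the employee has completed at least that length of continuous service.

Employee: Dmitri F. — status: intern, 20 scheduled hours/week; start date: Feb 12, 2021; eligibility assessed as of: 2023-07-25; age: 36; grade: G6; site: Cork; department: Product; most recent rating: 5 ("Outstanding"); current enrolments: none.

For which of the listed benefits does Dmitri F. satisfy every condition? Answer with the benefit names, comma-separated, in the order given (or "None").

Unlimited PTO Program

Service from Feb 12, 2021 to 2023-07-25: 893 days.
Adoption Assistance — service 893 days < 3 years (≈1095 days) ✗ → not eligible.
Stock Option Plan — status intern ✗ (requires full-time or seasonal) → not eligible.
401(k) Plan — status intern ✗ (excluded) → not eligible.
Fitness Allowance — status intern ✗ (requires full-time, part-time, or seasonal) → not eligible.
Employee Assistance Program — status intern ✓ (not excluded); service 893 days ≥ 45 days ✓; dept Product ✗ → not eligible.
Unlimited PTO Program — service 893 days ≥ 1 month (≈30 days) ✓; rating 5 ≥ 2 ✓; grade G6 ≥ G2 ✓ → eligible.
Backup Childcare — status intern ✗ (requires full-time, part-time, or temporary) → not eligible.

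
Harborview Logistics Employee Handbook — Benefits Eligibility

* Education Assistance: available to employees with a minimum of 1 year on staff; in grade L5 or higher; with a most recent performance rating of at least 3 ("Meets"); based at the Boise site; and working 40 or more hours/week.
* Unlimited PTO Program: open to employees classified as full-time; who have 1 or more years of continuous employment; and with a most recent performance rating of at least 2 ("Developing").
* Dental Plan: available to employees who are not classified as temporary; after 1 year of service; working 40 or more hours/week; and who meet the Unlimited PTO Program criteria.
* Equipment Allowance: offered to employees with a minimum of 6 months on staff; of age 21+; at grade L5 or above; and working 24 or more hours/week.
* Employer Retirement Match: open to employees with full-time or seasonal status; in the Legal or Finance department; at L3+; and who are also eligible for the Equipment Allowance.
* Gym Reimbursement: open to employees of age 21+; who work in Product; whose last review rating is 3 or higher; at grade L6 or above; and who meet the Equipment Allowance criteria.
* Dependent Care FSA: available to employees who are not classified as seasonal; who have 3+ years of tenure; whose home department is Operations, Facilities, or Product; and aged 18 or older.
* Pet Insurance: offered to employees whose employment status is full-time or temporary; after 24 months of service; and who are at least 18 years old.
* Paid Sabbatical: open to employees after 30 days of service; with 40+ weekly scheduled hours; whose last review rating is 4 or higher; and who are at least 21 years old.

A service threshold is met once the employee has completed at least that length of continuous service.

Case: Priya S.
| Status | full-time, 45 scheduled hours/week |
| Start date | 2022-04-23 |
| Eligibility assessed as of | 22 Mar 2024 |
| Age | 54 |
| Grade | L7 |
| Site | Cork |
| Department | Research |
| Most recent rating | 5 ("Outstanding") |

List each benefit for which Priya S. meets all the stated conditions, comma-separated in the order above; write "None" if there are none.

Service from 2022-04-23 to 22 Mar 2024: 699 days.
Education Assistance — service 699 days ≥ 1 year (≈365 days) ✓; grade L7 ≥ L5 ✓; rating 5 ≥ 3 ✓; site Cork ✗ (not Boise) → not eligible.
Unlimited PTO Program — status full-time ✓; service 699 days ≥ 1 year (≈365 days) ✓; rating 5 ≥ 2 ✓ → eligible.
Dental Plan — status full-time ✓ (not excluded); service 699 days ≥ 1 year (≈365 days) ✓; 45 hrs/wk ≥ 40 ✓; eligible for Unlimited PTO Program ✓ → eligible.
Equipment Allowance — service 699 days ≥ 6 months (≈180 days) ✓; age 54 ≥ 21 ✓; grade L7 ≥ L5 ✓; 45 hrs/wk ≥ 24 ✓ → eligible.
Employer Retirement Match — status full-time ✓; dept Research ✗ → not eligible.
Gym Reimbursement — age 54 ≥ 21 ✓; dept Research ✗ → not eligible.
Dependent Care FSA — status full-time ✓ (not excluded); service 699 days < 3 years (≈1095 days) ✗ → not eligible.
Pet Insurance — status full-time ✓; service 699 days < 24 months (≈720 days) ✗ → not eligible.
Paid Sabbatical — service 699 days ≥ 30 days ✓; 45 hrs/wk ≥ 40 ✓; rating 5 ≥ 4 ✓; age 54 ≥ 21 ✓ → eligible.

Unlimited PTO Program, Dental Plan, Equipment Allowance, Paid Sabbatical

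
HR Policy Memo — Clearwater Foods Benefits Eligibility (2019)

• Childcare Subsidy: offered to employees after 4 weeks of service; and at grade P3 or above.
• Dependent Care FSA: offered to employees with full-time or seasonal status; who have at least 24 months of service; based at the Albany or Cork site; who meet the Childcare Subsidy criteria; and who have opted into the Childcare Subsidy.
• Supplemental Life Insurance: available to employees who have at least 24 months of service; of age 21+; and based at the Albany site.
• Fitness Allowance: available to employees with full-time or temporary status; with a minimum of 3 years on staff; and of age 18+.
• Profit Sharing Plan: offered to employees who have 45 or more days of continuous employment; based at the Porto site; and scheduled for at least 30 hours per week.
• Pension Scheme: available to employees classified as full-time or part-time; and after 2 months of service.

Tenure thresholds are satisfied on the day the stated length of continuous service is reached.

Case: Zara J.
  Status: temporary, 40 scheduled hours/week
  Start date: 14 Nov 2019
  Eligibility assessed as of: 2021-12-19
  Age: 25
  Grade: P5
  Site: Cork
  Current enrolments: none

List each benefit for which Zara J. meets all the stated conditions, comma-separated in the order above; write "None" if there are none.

Childcare Subsidy

Service from 14 Nov 2019 to 2021-12-19: 766 days.
Childcare Subsidy — service 766 days ≥ 4 weeks (≈28 days) ✓; grade P5 ≥ P3 ✓ → eligible.
Dependent Care FSA — status temporary ✗ (requires full-time or seasonal) → not eligible.
Supplemental Life Insurance — service 766 days ≥ 24 months (≈720 days) ✓; age 25 ≥ 21 ✓; site Cork ✗ (not Albany) → not eligible.
Fitness Allowance — status temporary ✓; service 766 days < 3 years (≈1095 days) ✗ → not eligible.
Profit Sharing Plan — service 766 days ≥ 45 days ✓; site Cork ✗ (not Porto) → not eligible.
Pension Scheme — status temporary ✗ (requires full-time or part-time) → not eligible.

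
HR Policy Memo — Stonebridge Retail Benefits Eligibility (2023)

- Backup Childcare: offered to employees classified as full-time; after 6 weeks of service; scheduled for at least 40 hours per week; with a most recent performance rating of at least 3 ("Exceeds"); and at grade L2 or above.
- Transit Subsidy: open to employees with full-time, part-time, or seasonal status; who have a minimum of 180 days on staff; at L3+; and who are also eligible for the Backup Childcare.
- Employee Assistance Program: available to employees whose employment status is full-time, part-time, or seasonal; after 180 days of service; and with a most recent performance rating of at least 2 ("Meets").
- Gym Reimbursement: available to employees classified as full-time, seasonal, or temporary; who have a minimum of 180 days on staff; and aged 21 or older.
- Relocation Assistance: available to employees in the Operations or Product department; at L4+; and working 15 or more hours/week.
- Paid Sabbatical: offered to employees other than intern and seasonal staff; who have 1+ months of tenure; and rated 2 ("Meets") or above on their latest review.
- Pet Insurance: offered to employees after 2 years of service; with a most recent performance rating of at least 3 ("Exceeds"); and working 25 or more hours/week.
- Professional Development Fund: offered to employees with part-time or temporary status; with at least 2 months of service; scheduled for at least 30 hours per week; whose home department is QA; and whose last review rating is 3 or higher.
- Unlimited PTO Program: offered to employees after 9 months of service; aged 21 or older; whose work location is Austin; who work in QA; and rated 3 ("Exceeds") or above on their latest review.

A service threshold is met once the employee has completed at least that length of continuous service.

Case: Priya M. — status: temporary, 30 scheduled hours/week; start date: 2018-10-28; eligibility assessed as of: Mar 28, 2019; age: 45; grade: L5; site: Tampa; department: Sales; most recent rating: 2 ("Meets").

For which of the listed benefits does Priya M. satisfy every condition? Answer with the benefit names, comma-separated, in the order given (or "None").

Service from 2018-10-28 to Mar 28, 2019: 151 days.
Backup Childcare — status temporary ✗ (requires full-time) → not eligible.
Transit Subsidy — status temporary ✗ (requires full-time, part-time, or seasonal) → not eligible.
Employee Assistance Program — status temporary ✗ (requires full-time, part-time, or seasonal) → not eligible.
Gym Reimbursement — status temporary ✓; service 151 days < 180 days ✗ → not eligible.
Relocation Assistance — dept Sales ✗ → not eligible.
Paid Sabbatical — status temporary ✓ (not excluded); service 151 days ≥ 1 month (≈30 days) ✓; rating 2 ≥ 2 ✓ → eligible.
Pet Insurance — service 151 days < 2 years (≈730 days) ✗ → not eligible.
Professional Development Fund — status temporary ✓; service 151 days ≥ 2 months (≈60 days) ✓; 30 hrs/wk ≥ 30 ✓; dept Sales ✗ → not eligible.
Unlimited PTO Program — service 151 days < 9 months (≈270 days) ✗ → not eligible.

Paid Sabbatical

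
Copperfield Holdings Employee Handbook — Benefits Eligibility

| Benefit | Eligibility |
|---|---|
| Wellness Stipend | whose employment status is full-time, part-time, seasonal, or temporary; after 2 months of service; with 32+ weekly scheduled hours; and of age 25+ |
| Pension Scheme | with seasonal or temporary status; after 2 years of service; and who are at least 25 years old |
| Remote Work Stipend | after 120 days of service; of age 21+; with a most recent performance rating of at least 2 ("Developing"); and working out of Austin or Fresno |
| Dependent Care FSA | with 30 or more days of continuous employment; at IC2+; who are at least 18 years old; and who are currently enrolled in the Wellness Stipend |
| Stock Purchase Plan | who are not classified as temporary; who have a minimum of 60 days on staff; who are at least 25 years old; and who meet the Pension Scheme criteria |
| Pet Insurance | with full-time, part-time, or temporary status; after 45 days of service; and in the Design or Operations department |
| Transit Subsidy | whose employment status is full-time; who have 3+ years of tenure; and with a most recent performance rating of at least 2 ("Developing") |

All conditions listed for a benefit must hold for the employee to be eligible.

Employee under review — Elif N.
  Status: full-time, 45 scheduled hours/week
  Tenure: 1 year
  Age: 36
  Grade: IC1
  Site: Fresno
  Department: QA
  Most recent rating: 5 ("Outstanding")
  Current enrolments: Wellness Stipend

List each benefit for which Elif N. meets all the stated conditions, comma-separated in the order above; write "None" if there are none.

Wellness Stipend, Remote Work Stipend

Wellness Stipend — status full-time ✓; service 1 year ≥ 2 months (≈60 days) ✓; 45 hrs/wk ≥ 32 ✓; age 36 ≥ 25 ✓ → eligible.
Pension Scheme — status full-time ✗ (requires seasonal or temporary) → not eligible.
Remote Work Stipend — service 1 year ≥ 120 days ✓; age 36 ≥ 21 ✓; rating 5 ≥ 2 ✓; site Fresno ✓ → eligible.
Dependent Care FSA — service 1 year ≥ 30 days ✓; grade IC1 < IC2 ✗ → not eligible.
Stock Purchase Plan — status full-time ✓ (not excluded); service 1 year ≥ 60 days ✓; age 36 ≥ 25 ✓; not eligible for Pension Scheme ✗ → not eligible.
Pet Insurance — status full-time ✓; service 1 year ≥ 45 days ✓; dept QA ✗ → not eligible.
Transit Subsidy — status full-time ✓; service 1 year < 3 years ✗ → not eligible.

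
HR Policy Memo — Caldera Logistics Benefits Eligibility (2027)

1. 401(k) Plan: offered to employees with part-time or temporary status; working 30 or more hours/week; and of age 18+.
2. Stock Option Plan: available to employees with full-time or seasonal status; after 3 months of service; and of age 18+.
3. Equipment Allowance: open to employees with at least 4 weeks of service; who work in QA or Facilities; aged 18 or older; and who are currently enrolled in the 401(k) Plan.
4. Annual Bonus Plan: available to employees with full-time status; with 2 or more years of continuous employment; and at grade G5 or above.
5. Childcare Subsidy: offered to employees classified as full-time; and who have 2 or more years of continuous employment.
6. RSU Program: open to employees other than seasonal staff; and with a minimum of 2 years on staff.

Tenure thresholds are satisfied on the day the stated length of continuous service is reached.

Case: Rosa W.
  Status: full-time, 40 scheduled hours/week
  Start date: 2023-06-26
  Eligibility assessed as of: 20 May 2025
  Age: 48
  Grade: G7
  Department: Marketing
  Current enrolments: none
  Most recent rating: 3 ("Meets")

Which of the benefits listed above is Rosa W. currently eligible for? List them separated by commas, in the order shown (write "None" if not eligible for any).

Stock Option Plan

Service from 2023-06-26 to 20 May 2025: 694 days.
401(k) Plan — status full-time ✗ (requires part-time or temporary) → not eligible.
Stock Option Plan — status full-time ✓; service 694 days ≥ 3 months (≈90 days) ✓; age 48 ≥ 18 ✓ → eligible.
Equipment Allowance — service 694 days ≥ 4 weeks (≈28 days) ✓; dept Marketing ✗ → not eligible.
Annual Bonus Plan — status full-time ✓; service 694 days < 2 years (≈730 days) ✗ → not eligible.
Childcare Subsidy — status full-time ✓; service 694 days < 2 years (≈730 days) ✗ → not eligible.
RSU Program — status full-time ✓ (not excluded); service 694 days < 2 years (≈730 days) ✗ → not eligible.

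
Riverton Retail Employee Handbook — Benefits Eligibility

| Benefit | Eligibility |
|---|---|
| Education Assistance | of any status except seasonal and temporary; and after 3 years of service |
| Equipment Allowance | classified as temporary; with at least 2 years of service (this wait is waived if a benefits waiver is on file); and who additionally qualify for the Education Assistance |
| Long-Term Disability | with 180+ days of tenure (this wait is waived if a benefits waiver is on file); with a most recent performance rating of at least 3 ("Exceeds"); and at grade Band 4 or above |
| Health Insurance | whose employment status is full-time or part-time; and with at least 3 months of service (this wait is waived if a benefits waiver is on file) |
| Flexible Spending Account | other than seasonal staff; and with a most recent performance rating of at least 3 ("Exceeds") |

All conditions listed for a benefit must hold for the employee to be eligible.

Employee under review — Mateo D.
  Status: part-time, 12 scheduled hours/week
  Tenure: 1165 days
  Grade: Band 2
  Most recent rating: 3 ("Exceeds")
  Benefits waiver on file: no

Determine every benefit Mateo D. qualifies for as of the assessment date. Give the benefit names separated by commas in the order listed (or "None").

Education Assistance, Health Insurance, Flexible Spending Account

Education Assistance — status part-time ✓ (not excluded); service 1165 days ≥ 3 years (≈1095 days) ✓ → eligible.
Equipment Allowance — status part-time ✗ (requires temporary) → not eligible.
Long-Term Disability — no waiver, service 1165 days ≥ 180 days ✓; rating 3 ≥ 3 ✓; grade Band 2 < Band 4 ✗ → not eligible.
Health Insurance — status part-time ✓; no waiver, service 1165 days ≥ 3 months (≈90 days) ✓ → eligible.
Flexible Spending Account — status part-time ✓ (not excluded); rating 3 ≥ 3 ✓ → eligible.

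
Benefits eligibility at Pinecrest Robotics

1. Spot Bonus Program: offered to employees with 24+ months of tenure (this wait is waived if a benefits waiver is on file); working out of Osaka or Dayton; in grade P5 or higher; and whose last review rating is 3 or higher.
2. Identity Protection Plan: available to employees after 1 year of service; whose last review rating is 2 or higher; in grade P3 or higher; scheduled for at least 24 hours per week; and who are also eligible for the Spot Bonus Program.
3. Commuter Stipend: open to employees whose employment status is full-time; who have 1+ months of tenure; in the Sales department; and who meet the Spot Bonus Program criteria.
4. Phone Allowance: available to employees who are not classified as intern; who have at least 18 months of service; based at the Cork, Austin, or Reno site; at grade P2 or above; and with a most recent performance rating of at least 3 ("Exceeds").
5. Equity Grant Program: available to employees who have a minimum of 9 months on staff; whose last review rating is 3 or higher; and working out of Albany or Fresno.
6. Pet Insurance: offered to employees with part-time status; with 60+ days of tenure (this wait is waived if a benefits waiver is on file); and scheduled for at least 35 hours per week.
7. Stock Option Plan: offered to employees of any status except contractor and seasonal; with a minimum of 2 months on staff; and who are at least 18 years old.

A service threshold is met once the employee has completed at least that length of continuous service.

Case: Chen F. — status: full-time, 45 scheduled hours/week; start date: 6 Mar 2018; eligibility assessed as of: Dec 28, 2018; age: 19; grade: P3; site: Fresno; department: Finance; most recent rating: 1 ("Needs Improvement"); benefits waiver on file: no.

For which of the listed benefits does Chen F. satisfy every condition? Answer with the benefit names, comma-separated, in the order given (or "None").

Stock Option Plan

Service from 6 Mar 2018 to Dec 28, 2018: 297 days.
Spot Bonus Program — no waiver, service 297 days < 24 months (≈720 days) ✗ → not eligible.
Identity Protection Plan — service 297 days < 1 year (≈365 days) ✗ → not eligible.
Commuter Stipend — status full-time ✓; service 297 days ≥ 1 month (≈30 days) ✓; dept Finance ✗ → not eligible.
Phone Allowance — status full-time ✓ (not excluded); service 297 days < 18 months (≈540 days) ✗ → not eligible.
Equity Grant Program — service 297 days ≥ 9 months (≈270 days) ✓; rating 1 < 3 ✗ → not eligible.
Pet Insurance — status full-time ✗ (requires part-time) → not eligible.
Stock Option Plan — status full-time ✓ (not excluded); service 297 days ≥ 2 months (≈60 days) ✓; age 19 ≥ 18 ✓ → eligible.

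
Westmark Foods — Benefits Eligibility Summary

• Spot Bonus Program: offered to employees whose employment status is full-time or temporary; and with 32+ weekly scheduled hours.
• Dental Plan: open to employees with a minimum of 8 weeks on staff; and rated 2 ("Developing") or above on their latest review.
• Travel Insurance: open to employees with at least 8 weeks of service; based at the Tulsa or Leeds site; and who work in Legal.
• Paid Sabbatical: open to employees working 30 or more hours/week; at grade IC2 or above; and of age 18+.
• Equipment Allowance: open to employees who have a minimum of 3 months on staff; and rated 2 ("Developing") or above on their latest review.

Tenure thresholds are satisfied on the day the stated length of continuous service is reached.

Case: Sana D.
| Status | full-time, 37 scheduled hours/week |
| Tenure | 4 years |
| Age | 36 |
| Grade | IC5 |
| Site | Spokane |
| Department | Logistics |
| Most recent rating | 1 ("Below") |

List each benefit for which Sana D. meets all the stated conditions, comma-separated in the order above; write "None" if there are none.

Spot Bonus Program — status full-time ✓; 37 hrs/wk ≥ 32 ✓ → eligible.
Dental Plan — service 4 years ≥ 8 weeks (≈56 days) ✓; rating 1 < 2 ✗ → not eligible.
Travel Insurance — service 4 years ≥ 8 weeks (≈56 days) ✓; site Spokane ✗ (not Tulsa or Leeds) → not eligible.
Paid Sabbatical — 37 hrs/wk ≥ 30 ✓; grade IC5 ≥ IC2 ✓; age 36 ≥ 18 ✓ → eligible.
Equipment Allowance — service 4 years ≥ 3 months (≈90 days) ✓; rating 1 < 2 ✗ → not eligible.

Spot Bonus Program, Paid Sabbatical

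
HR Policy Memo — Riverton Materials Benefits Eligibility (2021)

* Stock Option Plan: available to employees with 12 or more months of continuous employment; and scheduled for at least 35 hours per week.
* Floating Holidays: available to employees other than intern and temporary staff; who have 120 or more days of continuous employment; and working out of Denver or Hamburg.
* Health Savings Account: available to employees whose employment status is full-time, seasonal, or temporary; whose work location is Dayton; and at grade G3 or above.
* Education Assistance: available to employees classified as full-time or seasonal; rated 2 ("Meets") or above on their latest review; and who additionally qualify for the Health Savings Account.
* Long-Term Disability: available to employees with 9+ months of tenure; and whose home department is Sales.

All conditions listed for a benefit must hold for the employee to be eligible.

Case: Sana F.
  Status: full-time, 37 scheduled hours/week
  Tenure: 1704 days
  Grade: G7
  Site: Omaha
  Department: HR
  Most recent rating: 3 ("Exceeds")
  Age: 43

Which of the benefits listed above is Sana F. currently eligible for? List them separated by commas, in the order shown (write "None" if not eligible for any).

Stock Option Plan — service 1704 days ≥ 12 months (≈360 days) ✓; 37 hrs/wk ≥ 35 ✓ → eligible.
Floating Holidays — status full-time ✓ (not excluded); service 1704 days ≥ 120 days ✓; site Omaha ✗ (not Denver or Hamburg) → not eligible.
Health Savings Account — status full-time ✓; site Omaha ✗ (not Dayton) → not eligible.
Education Assistance — status full-time ✓; rating 3 ≥ 2 ✓; not eligible for Health Savings Account ✗ → not eligible.
Long-Term Disability — service 1704 days ≥ 9 months (≈270 days) ✓; dept HR ✗ → not eligible.

Stock Option Plan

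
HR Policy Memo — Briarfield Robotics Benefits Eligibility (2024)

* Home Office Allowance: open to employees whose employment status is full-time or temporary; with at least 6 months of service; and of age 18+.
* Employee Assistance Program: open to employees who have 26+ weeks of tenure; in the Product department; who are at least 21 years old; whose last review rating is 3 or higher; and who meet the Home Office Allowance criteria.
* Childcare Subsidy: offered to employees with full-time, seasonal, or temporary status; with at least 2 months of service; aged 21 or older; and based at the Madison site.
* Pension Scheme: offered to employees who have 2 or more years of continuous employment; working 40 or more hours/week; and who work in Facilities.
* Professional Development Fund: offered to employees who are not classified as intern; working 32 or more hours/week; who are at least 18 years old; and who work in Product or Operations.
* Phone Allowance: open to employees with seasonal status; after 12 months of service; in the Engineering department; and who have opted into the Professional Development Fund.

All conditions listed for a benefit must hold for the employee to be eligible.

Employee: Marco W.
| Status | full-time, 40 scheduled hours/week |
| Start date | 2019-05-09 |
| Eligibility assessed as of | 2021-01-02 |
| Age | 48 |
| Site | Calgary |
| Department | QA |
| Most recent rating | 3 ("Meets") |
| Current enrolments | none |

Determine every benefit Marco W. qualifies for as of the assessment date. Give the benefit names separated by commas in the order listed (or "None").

Home Office Allowance

Service from 2019-05-09 to 2021-01-02: 604 days.
Home Office Allowance — status full-time ✓; service 604 days ≥ 6 months (≈180 days) ✓; age 48 ≥ 18 ✓ → eligible.
Employee Assistance Program — service 604 days ≥ 26 weeks (≈182 days) ✓; dept QA ✗ → not eligible.
Childcare Subsidy — status full-time ✓; service 604 days ≥ 2 months (≈60 days) ✓; age 48 ≥ 21 ✓; site Calgary ✗ (not Madison) → not eligible.
Pension Scheme — service 604 days < 2 years (≈730 days) ✗ → not eligible.
Professional Development Fund — status full-time ✓ (not excluded); 40 hrs/wk ≥ 32 ✓; age 48 ≥ 18 ✓; dept QA ✗ → not eligible.
Phone Allowance — status full-time ✗ (requires seasonal) → not eligible.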